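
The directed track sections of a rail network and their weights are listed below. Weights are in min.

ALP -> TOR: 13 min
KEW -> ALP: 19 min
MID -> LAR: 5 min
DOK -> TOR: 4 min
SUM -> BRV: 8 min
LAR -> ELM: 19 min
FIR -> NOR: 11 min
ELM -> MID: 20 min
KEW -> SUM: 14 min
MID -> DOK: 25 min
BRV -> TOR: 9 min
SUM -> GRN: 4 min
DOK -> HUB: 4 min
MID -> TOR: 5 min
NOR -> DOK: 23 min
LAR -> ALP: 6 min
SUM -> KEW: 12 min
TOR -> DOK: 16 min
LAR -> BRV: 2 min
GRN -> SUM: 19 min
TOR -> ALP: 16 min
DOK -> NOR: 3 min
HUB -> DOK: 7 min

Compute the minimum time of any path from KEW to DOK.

Candidate routes:
KEW - SUM - BRV - TOR - DOK: 14+8+9+16 = 47
KEW - ALP - TOR - DOK: 19+13+16 = 48
The minimum is 47 min via KEW - SUM - BRV - TOR - DOK.

47 min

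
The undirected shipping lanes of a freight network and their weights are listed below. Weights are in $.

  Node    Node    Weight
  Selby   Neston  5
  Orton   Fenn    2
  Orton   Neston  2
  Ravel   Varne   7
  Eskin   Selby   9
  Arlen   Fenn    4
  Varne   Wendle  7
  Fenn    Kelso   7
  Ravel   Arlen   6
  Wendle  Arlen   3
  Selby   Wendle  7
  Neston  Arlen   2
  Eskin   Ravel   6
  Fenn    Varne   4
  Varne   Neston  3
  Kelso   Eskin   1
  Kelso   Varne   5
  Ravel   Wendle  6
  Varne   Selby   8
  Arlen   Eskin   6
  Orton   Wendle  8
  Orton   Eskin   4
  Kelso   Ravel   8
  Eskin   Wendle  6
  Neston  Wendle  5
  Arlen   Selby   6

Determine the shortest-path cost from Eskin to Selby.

Settle nodes by increasing distance from Eskin:
Eskin: 0
Kelso: 1  (via Eskin)
Orton: 4  (via Eskin)
Neston: 6  (via Orton)
Ravel: 6  (via Eskin)
Arlen: 6  (via Eskin)
Varne: 6  (via Kelso)
Wendle: 6  (via Eskin)
Fenn: 6  (via Orton)
Selby: 9  (via Eskin)
Shortest route: Eskin–Selby = $9.

$9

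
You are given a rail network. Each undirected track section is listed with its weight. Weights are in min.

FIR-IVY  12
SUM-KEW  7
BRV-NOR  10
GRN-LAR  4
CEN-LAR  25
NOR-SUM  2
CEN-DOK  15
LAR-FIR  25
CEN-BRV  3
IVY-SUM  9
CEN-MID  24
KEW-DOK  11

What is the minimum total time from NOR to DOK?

Candidate routes:
NOR–BRV–CEN–DOK: 10+3+15 = 28
NOR–SUM–KEW–DOK: 2+7+11 = 20
Cheapest is NOR–SUM–KEW–DOK at 20 min.

20 min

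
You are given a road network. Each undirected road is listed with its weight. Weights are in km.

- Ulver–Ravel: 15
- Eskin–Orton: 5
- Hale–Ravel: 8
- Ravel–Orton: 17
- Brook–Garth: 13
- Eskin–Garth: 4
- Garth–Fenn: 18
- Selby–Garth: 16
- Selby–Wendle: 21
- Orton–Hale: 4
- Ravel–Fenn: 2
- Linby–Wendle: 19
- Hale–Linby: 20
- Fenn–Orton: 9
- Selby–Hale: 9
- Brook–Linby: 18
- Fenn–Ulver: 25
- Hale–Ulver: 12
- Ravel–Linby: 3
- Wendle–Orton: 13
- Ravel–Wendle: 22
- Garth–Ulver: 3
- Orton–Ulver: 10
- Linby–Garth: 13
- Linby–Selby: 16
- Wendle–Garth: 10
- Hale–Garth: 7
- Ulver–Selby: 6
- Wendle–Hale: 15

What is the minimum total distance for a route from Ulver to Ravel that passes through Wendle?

Shortest Ulver→Wendle: Ulver → Garth → Wendle = 13
Shortest Wendle→Ravel: Wendle → Ravel = 22
Total via Wendle: 13 + 22 = 35 km.

35 km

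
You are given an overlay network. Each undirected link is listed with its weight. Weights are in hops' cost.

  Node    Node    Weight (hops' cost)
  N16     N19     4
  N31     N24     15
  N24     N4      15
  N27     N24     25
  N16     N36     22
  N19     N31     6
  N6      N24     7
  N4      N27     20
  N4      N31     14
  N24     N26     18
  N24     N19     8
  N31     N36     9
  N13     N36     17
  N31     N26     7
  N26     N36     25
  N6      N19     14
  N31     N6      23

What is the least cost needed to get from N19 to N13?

Settle nodes by increasing distance from N19:
N19: 0
N16: 4  (via N19)
N31: 6  (via N19)
N24: 8  (via N19)
N26: 13  (via N31)
N6: 14  (via N19)
N36: 15  (via N31)
N4: 20  (via N31)
N13: 32  (via N36)
Shortest route: N19 → N31 → N36 → N13 = 32 hops' cost.

32 hops' cost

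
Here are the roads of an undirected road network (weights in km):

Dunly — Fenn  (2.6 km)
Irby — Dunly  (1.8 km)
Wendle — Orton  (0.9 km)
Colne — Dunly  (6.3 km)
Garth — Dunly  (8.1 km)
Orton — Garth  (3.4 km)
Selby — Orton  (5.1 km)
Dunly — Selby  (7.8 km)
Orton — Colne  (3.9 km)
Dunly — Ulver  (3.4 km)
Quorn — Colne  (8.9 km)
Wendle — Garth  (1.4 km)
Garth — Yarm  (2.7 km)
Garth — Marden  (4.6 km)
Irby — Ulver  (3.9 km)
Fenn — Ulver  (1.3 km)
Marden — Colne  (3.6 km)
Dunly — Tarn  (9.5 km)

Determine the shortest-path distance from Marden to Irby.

11.7 km

Running Dijkstra from Marden:
Marden: 0
Colne: 3.6  (via Marden)
Garth: 4.6  (via Marden)
Wendle: 6  (via Garth)
Orton: 6.9  (via Wendle)
Yarm: 7.3  (via Garth)
Dunly: 9.9  (via Colne)
Irby: 11.7  (via Dunly)
Shortest route: Marden–Colne–Dunly–Irby = 11.7 km.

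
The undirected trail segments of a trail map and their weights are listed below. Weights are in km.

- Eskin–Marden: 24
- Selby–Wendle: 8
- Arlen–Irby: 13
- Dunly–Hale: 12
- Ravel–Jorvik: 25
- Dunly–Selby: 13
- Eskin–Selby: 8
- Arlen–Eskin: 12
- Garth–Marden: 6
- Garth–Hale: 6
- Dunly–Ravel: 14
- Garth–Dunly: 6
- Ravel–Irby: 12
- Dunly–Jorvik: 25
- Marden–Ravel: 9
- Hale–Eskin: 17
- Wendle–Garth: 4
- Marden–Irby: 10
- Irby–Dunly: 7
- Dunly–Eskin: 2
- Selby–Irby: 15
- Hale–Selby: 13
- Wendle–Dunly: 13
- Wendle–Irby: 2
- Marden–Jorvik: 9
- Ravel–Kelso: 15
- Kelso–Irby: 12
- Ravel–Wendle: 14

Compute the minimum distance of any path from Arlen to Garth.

Running Dijkstra from Arlen:
Arlen: 0
Eskin: 12  (via Arlen)
Irby: 13  (via Arlen)
Dunly: 14  (via Eskin)
Wendle: 15  (via Irby)
Garth: 19  (via Wendle)
Shortest route: Arlen–Irby–Wendle–Garth = 19 km.

19 km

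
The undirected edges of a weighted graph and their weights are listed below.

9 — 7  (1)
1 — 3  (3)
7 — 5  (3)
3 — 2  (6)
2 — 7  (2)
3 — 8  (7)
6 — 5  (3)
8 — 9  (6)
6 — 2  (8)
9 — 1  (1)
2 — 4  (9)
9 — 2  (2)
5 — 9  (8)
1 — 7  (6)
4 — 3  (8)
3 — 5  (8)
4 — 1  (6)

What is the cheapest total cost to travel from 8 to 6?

Compare a few routes:
8 - 9 - 7 - 5 - 6: 6+1+3+3 = 13
8 - 9 - 2 - 7 - 5 - 6: 6+2+2+3+3 = 16
Cheapest is 8 - 9 - 7 - 5 - 6 at 13.

13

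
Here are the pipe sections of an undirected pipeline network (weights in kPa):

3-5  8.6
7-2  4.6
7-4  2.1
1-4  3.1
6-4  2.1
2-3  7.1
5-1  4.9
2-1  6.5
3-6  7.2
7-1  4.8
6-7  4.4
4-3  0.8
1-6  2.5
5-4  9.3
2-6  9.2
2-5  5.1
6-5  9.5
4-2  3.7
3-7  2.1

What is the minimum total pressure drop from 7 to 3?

Enumerating some paths:
7 → 4 → 3: 2.1+0.8 = 2.9
7 → 3: 2.1 = 2.1
The minimum is 2.1 kPa via 7 → 3.

2.1 kPa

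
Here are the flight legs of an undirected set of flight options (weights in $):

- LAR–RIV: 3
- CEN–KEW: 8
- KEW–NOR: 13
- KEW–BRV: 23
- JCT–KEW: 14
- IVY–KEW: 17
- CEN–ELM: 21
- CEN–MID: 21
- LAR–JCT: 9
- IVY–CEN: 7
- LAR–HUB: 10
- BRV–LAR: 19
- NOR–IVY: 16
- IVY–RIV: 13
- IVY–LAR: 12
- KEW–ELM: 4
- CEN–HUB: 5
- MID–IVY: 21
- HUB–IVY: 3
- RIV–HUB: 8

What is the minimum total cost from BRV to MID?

$52

Settle nodes by increasing distance from BRV:
BRV: 0
LAR: 19  (via BRV)
RIV: 22  (via LAR)
KEW: 23  (via BRV)
ELM: 27  (via KEW)
JCT: 28  (via LAR)
HUB: 29  (via LAR)
CEN: 31  (via KEW)
IVY: 31  (via LAR)
NOR: 36  (via KEW)
MID: 52  (via CEN)
Shortest route: BRV–KEW–CEN–MID = $52.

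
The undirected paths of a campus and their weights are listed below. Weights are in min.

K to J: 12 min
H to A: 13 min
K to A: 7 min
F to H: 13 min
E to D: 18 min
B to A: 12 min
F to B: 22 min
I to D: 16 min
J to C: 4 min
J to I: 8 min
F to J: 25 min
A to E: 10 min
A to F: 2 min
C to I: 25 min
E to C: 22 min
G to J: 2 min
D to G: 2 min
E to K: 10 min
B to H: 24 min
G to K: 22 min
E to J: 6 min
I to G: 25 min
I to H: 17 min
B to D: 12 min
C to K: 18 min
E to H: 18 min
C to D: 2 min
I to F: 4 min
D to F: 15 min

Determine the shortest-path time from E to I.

Compare a few routes:
E → K → A → F → I: 10+7+2+4 = 23
E → A → F → I: 10+2+4 = 16
E → J → I: 6+8 = 14
The minimum is 14 min via E → J → I.

14 min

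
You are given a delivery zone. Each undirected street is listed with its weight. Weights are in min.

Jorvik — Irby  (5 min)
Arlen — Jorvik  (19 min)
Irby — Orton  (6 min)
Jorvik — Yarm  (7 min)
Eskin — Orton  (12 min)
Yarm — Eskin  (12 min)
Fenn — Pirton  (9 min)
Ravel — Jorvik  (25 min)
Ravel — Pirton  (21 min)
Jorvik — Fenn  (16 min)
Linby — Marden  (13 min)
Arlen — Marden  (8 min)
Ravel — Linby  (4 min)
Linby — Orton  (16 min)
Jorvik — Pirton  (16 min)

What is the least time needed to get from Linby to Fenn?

Settle nodes by increasing distance from Linby:
Linby: 0
Ravel: 4  (via Linby)
Marden: 13  (via Linby)
Orton: 16  (via Linby)
Arlen: 21  (via Marden)
Irby: 22  (via Orton)
Pirton: 25  (via Ravel)
Jorvik: 27  (via Irby)
Eskin: 28  (via Orton)
Fenn: 34  (via Pirton)
Shortest route: Linby → Ravel → Pirton → Fenn = 34 min.

34 min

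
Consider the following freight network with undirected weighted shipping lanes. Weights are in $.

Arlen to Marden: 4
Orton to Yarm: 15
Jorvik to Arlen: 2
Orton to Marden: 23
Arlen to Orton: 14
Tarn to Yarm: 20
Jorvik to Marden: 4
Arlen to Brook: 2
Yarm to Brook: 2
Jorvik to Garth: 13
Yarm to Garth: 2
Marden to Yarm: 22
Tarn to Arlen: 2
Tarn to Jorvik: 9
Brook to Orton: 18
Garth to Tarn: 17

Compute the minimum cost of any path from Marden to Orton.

Running Dijkstra from Marden:
Marden: 0
Jorvik: 4  (via Marden)
Arlen: 4  (via Marden)
Brook: 6  (via Arlen)
Tarn: 6  (via Arlen)
Yarm: 8  (via Brook)
Garth: 10  (via Yarm)
Orton: 18  (via Arlen)
Shortest route: Marden–Arlen–Orton = $18.

$18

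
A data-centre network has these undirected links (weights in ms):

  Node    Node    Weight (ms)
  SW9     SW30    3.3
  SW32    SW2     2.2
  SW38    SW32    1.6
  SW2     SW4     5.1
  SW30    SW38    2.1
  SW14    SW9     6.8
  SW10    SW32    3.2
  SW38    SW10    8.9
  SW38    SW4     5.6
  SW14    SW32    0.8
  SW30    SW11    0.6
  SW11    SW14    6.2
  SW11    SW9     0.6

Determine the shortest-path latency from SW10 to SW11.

7.5 ms

Enumerating some paths:
SW10 → SW32 → SW14 → SW11: 3.2+0.8+6.2 = 10.2
SW10 → SW32 → SW38 → SW30 → SW9 → SW11: 3.2+1.6+2.1+3.3+0.6 = 10.8
SW10 → SW32 → SW38 → SW30 → SW11: 3.2+1.6+2.1+0.6 = 7.5
SW10 → SW32 → SW14 → SW9 → SW11: 3.2+0.8+6.8+0.6 = 11.4
The minimum is 7.5 ms via SW10 → SW32 → SW38 → SW30 → SW11.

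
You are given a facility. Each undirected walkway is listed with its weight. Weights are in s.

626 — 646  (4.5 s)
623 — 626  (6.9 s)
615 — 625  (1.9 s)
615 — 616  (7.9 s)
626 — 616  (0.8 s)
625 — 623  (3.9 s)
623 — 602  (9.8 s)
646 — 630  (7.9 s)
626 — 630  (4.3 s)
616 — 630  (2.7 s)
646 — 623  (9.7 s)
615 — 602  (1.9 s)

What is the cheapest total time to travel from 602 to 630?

Shortest distances from 602:
602: 0
615: 1.9  (via 602)
625: 3.8  (via 615)
623: 7.7  (via 625)
616: 9.8  (via 615)
626: 10.6  (via 616)
630: 12.5  (via 616)
Shortest route: 602–615–616–630 = 12.5 s.

12.5 s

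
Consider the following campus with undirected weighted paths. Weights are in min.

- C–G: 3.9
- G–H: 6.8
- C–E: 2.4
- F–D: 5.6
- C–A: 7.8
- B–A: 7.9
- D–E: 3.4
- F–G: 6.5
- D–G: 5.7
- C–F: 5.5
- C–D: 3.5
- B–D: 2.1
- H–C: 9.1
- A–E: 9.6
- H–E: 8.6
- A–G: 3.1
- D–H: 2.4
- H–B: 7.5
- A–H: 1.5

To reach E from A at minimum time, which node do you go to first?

Enumerating some paths:
A–G–C–E: 3.1+3.9+2.4 = 9.4
A–H–D–E: 1.5+2.4+3.4 = 7.3
A–E: 9.6 = 9.6
Cheapest is A–H–D–E at 7.3 min.
So from A the first move is to H.

H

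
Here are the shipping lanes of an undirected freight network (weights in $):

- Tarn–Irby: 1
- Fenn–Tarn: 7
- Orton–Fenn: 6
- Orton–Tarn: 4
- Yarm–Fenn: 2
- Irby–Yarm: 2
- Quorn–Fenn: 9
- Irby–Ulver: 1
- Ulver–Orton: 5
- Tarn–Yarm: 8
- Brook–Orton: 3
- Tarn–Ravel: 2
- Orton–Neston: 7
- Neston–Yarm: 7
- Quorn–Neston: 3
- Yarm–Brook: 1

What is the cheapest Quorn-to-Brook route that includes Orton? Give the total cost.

Shortest Quorn→Orton: Quorn → Neston → Orton = 10
Best Orton to Brook: Orton → Brook costing 3
Total via Orton: 10 + 3 = $13.

$13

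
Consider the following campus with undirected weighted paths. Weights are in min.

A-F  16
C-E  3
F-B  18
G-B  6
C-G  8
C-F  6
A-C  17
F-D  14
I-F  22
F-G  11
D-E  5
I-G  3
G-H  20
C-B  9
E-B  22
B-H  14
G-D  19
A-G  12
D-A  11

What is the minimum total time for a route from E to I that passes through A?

31 min

Shortest E→A: E → D → A = 16
Shortest A→I: A → G → I = 15
Total via A: 16 + 15 = 31 min.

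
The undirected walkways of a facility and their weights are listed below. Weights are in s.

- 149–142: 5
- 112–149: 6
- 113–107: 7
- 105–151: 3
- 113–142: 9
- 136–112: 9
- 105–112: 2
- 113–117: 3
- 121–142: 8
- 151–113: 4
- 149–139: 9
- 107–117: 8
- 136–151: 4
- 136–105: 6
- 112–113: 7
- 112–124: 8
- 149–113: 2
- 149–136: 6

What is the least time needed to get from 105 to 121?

21 s

Shortest distances from 105:
105: 0
112: 2  (via 105)
151: 3  (via 105)
136: 6  (via 105)
113: 7  (via 151)
149: 8  (via 112)
124: 10  (via 112)
117: 10  (via 113)
142: 13  (via 149)
107: 14  (via 113)
139: 17  (via 149)
121: 21  (via 142)
Shortest route: 105–112–149–142–121 = 21 s.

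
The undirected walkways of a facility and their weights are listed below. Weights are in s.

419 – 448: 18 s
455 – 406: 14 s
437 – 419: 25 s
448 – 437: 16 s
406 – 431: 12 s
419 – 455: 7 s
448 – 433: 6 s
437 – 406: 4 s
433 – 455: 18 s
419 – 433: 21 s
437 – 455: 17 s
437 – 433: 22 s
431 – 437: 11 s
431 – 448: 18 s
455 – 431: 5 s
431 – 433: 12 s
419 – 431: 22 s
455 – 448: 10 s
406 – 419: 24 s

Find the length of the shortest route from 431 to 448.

15 s

Shortest distances from 431:
431: 0
455: 5  (via 431)
437: 11  (via 431)
406: 12  (via 431)
419: 12  (via 455)
433: 12  (via 431)
448: 15  (via 455)
Shortest route: 431–455–448 = 15 s.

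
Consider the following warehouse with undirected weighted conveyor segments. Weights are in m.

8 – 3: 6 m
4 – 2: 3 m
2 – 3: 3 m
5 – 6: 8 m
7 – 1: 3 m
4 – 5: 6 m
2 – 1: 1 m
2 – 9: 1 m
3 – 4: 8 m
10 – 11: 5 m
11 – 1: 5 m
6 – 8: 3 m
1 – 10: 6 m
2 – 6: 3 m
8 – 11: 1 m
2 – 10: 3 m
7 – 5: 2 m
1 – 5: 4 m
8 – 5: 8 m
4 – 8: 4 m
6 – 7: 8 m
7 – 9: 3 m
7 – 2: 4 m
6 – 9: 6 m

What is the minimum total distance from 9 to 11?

Enumerating some paths:
9 → 2 → 4 → 8 → 11: 1+3+4+1 = 9
9 → 2 → 6 → 8 → 11: 1+3+3+1 = 8
9 → 2 → 1 → 11: 1+1+5 = 7
Cheapest is 9 → 2 → 1 → 11 at 7 m.

7 m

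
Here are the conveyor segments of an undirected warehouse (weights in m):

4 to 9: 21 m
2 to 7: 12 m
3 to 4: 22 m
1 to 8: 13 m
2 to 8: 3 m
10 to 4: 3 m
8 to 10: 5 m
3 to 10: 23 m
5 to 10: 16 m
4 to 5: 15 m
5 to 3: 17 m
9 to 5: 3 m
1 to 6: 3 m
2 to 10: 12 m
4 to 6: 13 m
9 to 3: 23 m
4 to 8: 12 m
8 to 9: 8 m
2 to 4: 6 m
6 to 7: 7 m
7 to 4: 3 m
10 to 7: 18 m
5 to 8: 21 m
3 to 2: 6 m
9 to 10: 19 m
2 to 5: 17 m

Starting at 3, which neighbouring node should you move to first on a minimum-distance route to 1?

2

Compare a few routes:
3 - 2 - 4 - 6 - 1: 6+6+13+3 = 28
3 - 2 - 4 - 7 - 6 - 1: 6+6+3+7+3 = 25
3 - 2 - 8 - 1: 6+3+13 = 22
Cheapest is 3 - 2 - 8 - 1 at 22 m.
So from 3 the first move is to 2.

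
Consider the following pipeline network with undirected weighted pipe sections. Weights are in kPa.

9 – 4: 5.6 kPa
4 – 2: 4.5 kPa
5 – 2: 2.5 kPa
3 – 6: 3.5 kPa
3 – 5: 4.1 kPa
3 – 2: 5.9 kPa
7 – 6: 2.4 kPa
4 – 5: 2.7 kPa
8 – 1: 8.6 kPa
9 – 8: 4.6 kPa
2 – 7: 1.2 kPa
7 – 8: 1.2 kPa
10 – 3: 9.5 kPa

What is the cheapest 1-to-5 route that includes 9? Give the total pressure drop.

Best 1 to 9: 1 → 8 → 9 costing 13.2
Best 9 to 5: 9 → 4 → 5 costing 8.3
Total via 9: 13.2 + 8.3 = 21.5 kPa.

21.5 kPa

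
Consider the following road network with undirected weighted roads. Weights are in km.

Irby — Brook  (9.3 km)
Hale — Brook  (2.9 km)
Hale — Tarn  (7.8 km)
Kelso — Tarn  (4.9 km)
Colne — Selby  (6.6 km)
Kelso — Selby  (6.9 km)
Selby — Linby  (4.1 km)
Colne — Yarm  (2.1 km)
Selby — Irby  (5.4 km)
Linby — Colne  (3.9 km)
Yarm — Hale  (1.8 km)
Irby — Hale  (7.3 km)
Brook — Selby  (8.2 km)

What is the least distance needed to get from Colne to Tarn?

Running Dijkstra from Colne:
Colne: 0
Yarm: 2.1  (via Colne)
Linby: 3.9  (via Colne)
Hale: 3.9  (via Yarm)
Selby: 6.6  (via Colne)
Brook: 6.8  (via Hale)
Irby: 11.2  (via Hale)
Tarn: 11.7  (via Hale)
Shortest route: Colne → Yarm → Hale → Tarn = 11.7 km.

11.7 km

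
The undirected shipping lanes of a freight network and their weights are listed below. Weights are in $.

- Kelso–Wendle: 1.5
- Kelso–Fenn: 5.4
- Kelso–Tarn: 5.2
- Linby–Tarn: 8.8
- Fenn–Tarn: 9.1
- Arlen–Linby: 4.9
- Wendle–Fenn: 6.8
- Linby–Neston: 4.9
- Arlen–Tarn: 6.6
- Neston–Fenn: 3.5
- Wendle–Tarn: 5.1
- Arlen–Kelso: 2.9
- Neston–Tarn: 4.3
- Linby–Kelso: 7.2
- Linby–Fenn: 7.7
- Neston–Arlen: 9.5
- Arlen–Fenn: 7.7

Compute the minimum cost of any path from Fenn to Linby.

$7.7

Running Dijkstra from Fenn:
Fenn: 0
Neston: 3.5  (via Fenn)
Kelso: 5.4  (via Fenn)
Wendle: 6.8  (via Fenn)
Arlen: 7.7  (via Fenn)
Linby: 7.7  (via Fenn)
Shortest route: Fenn → Linby = $7.7.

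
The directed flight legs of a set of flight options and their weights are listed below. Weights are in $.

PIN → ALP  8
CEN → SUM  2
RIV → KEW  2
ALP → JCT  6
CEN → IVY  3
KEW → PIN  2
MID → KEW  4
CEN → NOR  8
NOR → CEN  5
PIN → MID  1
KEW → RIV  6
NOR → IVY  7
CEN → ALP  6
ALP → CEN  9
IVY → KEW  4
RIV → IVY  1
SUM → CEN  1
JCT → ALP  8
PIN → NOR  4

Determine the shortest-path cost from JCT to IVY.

$20

Shortest distances from JCT:
JCT: 0
ALP: 8  (via JCT)
CEN: 17  (via ALP)
SUM: 19  (via CEN)
IVY: 20  (via CEN)
Shortest route: JCT–ALP–CEN–IVY = $20.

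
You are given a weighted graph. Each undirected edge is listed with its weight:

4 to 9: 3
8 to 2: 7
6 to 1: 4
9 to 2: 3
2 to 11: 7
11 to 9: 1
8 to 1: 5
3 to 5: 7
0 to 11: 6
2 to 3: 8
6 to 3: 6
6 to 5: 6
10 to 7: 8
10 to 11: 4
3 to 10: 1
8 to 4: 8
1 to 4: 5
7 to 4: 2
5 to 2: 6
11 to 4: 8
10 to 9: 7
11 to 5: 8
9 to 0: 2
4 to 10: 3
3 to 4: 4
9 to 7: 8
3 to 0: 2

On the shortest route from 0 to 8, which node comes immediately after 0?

9

Enumerating some paths:
0 → 9 → 4 → 8: 2+3+8 = 13
0 → 9 → 2 → 8: 2+3+7 = 12
Cheapest is 0 → 9 → 2 → 8 at 12.
So from 0 the first move is to 9.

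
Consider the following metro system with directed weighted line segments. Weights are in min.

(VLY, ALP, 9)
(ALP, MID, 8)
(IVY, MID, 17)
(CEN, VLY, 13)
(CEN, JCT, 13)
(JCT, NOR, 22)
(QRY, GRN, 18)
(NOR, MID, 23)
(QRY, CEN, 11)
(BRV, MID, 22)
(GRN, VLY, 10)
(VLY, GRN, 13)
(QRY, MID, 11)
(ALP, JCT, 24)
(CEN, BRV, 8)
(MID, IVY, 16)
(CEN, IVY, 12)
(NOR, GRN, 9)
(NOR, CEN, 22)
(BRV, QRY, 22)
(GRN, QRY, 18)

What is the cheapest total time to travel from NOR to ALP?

28 min

Running Dijkstra from NOR:
NOR: 0
GRN: 9  (via NOR)
VLY: 19  (via GRN)
CEN: 22  (via NOR)
MID: 23  (via NOR)
QRY: 27  (via GRN)
ALP: 28  (via VLY)
Shortest route: NOR–GRN–VLY–ALP = 28 min.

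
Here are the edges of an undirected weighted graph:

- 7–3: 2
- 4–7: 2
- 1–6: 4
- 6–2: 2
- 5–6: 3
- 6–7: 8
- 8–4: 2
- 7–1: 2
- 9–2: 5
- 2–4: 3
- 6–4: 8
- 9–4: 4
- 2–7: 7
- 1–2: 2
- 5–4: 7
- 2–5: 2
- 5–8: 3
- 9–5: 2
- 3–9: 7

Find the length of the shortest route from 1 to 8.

6

Compare a few routes:
1 - 2 - 4 - 8: 2+3+2 = 7
1 - 2 - 6 - 5 - 8: 2+2+3+3 = 10
1 - 2 - 5 - 8: 2+2+3 = 7
1 - 7 - 4 - 8: 2+2+2 = 6
The minimum is 6 via 1 - 7 - 4 - 8.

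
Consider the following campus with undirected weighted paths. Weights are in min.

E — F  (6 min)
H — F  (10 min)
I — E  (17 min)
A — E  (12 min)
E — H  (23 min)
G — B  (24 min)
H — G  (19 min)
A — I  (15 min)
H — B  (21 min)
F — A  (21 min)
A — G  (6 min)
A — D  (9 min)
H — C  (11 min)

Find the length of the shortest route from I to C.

Shortest distances from I:
I: 0
A: 15  (via I)
E: 17  (via I)
G: 21  (via A)
F: 23  (via E)
D: 24  (via A)
H: 33  (via F)
C: 44  (via H)
Shortest route: I → E → F → H → C = 44 min.

44 min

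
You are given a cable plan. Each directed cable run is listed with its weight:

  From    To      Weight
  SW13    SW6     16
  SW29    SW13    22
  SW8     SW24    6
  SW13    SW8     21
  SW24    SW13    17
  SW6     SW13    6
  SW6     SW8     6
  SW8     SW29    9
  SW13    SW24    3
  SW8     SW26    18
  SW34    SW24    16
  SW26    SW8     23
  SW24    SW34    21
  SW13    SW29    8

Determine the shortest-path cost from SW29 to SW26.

61

Candidate routes:
SW29 → SW13 → SW6 → SW8 → SW26: 22+16+6+18 = 62
SW29 → SW13 → SW8 → SW26: 22+21+18 = 61
The minimum is 61 via SW29 → SW13 → SW8 → SW26.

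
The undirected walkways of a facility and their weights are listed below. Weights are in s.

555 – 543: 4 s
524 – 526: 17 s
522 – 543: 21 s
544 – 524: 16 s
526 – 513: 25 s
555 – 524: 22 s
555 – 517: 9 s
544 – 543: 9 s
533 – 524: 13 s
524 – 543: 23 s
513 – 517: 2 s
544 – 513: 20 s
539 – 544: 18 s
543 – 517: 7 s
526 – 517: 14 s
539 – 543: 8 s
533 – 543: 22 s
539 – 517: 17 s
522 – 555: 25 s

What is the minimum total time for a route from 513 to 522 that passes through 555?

Best 513 to 555: 513 → 517 → 555 costing 11
Best 555 to 522: 555 → 522 costing 25
Total via 555: 11 + 25 = 36 s.

36 s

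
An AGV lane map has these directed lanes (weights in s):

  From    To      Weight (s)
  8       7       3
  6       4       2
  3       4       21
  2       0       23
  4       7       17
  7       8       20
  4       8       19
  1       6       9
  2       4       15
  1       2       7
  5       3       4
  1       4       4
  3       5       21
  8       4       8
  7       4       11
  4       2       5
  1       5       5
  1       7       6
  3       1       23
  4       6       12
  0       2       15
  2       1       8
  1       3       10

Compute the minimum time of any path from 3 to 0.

Compare a few routes:
3 - 1 - 2 - 0: 23+7+23 = 53
3 - 1 - 4 - 2 - 0: 23+4+5+23 = 55
3 - 1 - 6 - 4 - 2 - 0: 23+9+2+5+23 = 62
3 - 4 - 2 - 0: 21+5+23 = 49
Cheapest is 3 - 4 - 2 - 0 at 49 s.

49 s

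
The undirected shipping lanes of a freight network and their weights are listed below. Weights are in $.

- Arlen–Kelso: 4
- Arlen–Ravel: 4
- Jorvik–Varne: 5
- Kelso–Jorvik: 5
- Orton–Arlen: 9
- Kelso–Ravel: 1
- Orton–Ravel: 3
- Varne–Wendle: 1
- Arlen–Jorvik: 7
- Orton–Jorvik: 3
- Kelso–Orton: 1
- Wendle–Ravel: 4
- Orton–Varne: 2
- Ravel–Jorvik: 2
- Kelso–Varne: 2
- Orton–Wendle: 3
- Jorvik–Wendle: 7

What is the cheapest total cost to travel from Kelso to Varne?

$2

Candidate routes:
Kelso → Varne: 2 = 2
Kelso → Orton → Varne: 1+2 = 3
Kelso → Orton → Wendle → Varne: 1+3+1 = 5
Cheapest is Kelso → Varne at $2.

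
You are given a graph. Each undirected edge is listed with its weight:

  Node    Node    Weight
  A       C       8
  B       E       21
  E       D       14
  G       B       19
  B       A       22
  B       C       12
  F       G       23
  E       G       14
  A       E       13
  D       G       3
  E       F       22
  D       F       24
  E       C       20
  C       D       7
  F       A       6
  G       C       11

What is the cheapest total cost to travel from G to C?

10

Compare a few routes:
G–D–C: 3+7 = 10
G–C: 11 = 11
Cheapest is G–D–C at 10.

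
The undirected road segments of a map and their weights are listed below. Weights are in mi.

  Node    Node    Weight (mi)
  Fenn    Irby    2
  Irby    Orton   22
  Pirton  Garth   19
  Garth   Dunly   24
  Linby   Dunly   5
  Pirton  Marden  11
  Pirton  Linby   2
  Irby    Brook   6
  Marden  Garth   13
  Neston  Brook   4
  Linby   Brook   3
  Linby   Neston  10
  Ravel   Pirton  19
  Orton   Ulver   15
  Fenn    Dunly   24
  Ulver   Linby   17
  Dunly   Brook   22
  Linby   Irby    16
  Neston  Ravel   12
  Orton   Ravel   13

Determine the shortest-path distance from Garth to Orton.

Compare a few routes:
Garth - Pirton - Linby - Brook - Irby - Orton: 19+2+3+6+22 = 52
Garth - Pirton - Linby - Ulver - Orton: 19+2+17+15 = 53
Garth - Pirton - Ravel - Orton: 19+19+13 = 51
Garth - Pirton - Linby - Brook - Neston - Ravel - Orton: 19+2+3+4+12+13 = 53
The minimum is 51 mi via Garth - Pirton - Ravel - Orton.

51 mi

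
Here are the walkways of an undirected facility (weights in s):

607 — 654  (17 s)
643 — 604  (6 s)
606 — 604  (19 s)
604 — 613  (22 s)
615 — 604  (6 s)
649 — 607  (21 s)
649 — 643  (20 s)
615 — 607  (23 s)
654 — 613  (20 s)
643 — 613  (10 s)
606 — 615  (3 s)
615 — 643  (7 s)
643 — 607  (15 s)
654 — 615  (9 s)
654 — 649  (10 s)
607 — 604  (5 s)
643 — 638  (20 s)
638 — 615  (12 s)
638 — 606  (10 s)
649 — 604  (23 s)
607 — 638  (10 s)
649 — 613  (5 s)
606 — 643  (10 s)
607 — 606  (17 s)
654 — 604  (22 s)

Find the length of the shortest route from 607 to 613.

21 s

Enumerating some paths:
607 → 643 → 613: 15+10 = 25
607 → 649 → 613: 21+5 = 26
607 → 604 → 643 → 613: 5+6+10 = 21
607 → 604 → 613: 5+22 = 27
Cheapest is 607 → 604 → 643 → 613 at 21 s.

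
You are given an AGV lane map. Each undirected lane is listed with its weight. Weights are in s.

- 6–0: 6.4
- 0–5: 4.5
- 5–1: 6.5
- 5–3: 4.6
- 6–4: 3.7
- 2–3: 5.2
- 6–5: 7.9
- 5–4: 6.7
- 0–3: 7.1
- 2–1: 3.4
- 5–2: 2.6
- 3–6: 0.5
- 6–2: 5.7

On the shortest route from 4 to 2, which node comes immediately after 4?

5

Candidate routes:
4 - 6 - 3 - 2: 3.7+0.5+5.2 = 9.4
4 - 5 - 2: 6.7+2.6 = 9.3
4 - 6 - 2: 3.7+5.7 = 9.4
Cheapest is 4 - 5 - 2 at 9.3 s.
So from 4 the first move is to 5.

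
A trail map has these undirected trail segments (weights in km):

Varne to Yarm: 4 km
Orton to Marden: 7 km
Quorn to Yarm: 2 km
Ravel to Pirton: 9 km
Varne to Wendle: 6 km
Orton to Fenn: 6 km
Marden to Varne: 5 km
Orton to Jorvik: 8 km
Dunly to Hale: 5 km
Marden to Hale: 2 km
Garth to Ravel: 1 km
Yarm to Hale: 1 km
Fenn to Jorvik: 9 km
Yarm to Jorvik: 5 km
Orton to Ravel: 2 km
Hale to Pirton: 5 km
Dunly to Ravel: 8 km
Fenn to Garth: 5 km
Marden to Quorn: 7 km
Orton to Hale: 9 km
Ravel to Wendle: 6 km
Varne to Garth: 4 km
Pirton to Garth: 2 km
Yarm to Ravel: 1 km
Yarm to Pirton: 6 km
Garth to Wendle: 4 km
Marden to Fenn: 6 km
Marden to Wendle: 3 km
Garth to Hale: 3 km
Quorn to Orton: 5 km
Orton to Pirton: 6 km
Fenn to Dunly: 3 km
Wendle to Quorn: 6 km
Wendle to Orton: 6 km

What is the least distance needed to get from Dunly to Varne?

Shortest distances from Dunly:
Dunly: 0
Fenn: 3  (via Dunly)
Hale: 5  (via Dunly)
Yarm: 6  (via Hale)
Marden: 7  (via Hale)
Ravel: 7  (via Yarm)
Quorn: 8  (via Yarm)
Garth: 8  (via Fenn)
Orton: 9  (via Fenn)
Pirton: 10  (via Hale)
Wendle: 10  (via Marden)
Varne: 10  (via Yarm)
Shortest route: Dunly–Hale–Yarm–Varne = 10 km.

10 km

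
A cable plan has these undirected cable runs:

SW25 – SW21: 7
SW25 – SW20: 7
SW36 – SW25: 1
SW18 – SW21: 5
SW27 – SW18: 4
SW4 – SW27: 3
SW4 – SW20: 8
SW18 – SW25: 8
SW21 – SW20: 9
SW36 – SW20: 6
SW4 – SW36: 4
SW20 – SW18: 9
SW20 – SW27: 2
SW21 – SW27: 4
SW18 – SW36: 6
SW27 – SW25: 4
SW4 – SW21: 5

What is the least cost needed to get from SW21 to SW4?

Shortest distances from SW21:
SW21: 0
SW27: 4  (via SW21)
SW18: 5  (via SW21)
SW4: 5  (via SW21)
Shortest route: SW21–SW4 = 5.

5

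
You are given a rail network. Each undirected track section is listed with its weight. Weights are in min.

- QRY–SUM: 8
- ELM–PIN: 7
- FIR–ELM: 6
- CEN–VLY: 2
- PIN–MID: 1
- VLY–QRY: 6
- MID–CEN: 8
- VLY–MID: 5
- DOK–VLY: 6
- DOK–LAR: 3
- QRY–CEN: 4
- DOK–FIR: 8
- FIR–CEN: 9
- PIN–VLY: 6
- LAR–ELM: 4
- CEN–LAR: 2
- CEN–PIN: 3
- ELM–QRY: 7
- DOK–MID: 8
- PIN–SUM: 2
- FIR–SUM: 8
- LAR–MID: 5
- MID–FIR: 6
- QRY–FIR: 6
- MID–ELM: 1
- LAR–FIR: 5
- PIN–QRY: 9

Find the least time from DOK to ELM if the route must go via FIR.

14 min

Shortest DOK→FIR: DOK–FIR = 8
Shortest FIR→ELM: FIR–ELM = 6
Total via FIR: 8 + 6 = 14 min.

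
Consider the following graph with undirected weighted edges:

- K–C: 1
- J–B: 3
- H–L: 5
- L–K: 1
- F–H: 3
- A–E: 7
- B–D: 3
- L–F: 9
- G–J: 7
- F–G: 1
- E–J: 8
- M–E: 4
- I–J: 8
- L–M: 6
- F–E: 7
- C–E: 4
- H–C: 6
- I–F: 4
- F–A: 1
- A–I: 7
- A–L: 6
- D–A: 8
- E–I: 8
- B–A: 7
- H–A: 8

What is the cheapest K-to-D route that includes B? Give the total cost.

17

Shortest K→B: K → L → A → B = 14
Shortest B→D: B → D = 3
Total via B: 14 + 3 = 17.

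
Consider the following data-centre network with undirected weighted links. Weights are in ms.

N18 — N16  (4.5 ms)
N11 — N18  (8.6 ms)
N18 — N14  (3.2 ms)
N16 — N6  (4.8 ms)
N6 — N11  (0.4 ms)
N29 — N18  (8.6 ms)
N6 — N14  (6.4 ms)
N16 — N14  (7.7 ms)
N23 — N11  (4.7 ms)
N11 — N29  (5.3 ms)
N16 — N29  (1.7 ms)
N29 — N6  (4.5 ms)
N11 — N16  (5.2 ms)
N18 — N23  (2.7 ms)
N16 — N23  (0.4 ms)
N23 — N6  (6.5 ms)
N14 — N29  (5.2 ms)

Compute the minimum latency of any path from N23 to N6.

Compare a few routes:
N23 → N6: 6.5 = 6.5
N23 → N11 → N6: 4.7+0.4 = 5.1
N23 → N16 → N11 → N6: 0.4+5.2+0.4 = 6
N23 → N16 → N6: 0.4+4.8 = 5.2
Cheapest is N23 → N11 → N6 at 5.1 ms.

5.1 ms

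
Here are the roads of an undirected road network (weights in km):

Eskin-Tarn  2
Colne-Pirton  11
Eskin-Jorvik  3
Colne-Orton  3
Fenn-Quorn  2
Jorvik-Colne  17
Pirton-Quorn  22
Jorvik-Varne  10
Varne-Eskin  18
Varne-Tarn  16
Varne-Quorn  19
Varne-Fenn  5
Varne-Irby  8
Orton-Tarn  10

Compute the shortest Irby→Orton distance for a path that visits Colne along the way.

38 km

Shortest Irby→Colne: Irby–Varne–Jorvik–Colne = 35
Shortest Colne→Orton: Colne–Orton = 3
Total via Colne: 35 + 3 = 38 km.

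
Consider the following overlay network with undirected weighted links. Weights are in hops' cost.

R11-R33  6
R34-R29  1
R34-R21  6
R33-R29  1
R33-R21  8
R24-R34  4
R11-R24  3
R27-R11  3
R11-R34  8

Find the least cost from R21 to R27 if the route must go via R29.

Best R21 to R29: R21–R34–R29 costing 7
Shortest R29→R27: R29–R33–R11–R27 = 10
Total via R29: 7 + 10 = 17 hops' cost.

17 hops' cost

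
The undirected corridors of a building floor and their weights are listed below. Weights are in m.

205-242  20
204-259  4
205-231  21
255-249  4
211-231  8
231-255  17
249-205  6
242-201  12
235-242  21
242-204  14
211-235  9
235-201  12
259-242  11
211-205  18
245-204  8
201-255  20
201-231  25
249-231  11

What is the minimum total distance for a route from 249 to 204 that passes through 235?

Best 249 to 235: 249–231–211–235 costing 28
Shortest 235→204: 235–242–204 = 35
Total via 235: 28 + 35 = 63 m.

63 m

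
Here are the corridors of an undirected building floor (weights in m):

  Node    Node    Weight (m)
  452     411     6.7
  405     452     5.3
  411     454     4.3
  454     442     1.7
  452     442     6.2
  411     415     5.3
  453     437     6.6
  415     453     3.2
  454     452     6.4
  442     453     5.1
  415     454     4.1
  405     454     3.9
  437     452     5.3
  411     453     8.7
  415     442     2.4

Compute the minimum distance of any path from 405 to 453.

10.7 m

Enumerating some paths:
405 - 454 - 442 - 415 - 453: 3.9+1.7+2.4+3.2 = 11.2
405 - 454 - 442 - 453: 3.9+1.7+5.1 = 10.7
405 - 454 - 415 - 453: 3.9+4.1+3.2 = 11.2
The minimum is 10.7 m via 405 - 454 - 442 - 453.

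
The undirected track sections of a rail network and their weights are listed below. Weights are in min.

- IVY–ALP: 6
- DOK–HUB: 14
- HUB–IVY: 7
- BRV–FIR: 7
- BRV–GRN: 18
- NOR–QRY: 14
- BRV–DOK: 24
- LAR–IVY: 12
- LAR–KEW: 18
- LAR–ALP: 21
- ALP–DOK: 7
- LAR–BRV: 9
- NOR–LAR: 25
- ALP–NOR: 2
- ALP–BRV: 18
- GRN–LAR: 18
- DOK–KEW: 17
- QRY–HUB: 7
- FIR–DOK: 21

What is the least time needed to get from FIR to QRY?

Enumerating some paths:
FIR - DOK - HUB - QRY: 21+14+7 = 42
FIR - BRV - ALP - NOR - QRY: 7+18+2+14 = 41
FIR - BRV - LAR - IVY - HUB - QRY: 7+9+12+7+7 = 42
The minimum is 41 min via FIR - BRV - ALP - NOR - QRY.

41 min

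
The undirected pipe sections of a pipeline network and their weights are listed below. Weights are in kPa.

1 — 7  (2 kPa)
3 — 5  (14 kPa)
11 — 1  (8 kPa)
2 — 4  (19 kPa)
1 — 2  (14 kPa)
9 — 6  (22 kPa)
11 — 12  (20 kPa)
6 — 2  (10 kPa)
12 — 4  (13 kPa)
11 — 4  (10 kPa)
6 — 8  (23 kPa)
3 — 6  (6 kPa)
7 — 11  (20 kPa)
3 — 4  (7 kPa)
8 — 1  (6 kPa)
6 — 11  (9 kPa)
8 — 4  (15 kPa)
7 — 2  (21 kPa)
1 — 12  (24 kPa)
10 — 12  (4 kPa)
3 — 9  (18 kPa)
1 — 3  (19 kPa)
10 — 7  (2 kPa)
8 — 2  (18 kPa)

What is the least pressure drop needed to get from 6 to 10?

21 kPa

Running Dijkstra from 6:
6: 0
3: 6  (via 6)
11: 9  (via 6)
2: 10  (via 6)
4: 13  (via 3)
1: 17  (via 11)
7: 19  (via 1)
5: 20  (via 3)
10: 21  (via 7)
Shortest route: 6–11–1–7–10 = 21 kPa.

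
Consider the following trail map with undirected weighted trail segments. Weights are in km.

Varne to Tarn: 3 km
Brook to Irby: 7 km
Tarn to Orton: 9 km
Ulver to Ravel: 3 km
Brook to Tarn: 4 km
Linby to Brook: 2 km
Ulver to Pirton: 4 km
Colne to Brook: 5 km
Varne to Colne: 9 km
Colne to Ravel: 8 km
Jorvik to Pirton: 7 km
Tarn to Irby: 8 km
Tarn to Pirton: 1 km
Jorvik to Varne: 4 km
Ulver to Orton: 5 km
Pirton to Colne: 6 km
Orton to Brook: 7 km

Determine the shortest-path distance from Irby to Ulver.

13 km

Compare a few routes:
Irby → Brook → Tarn → Pirton → Ulver: 7+4+1+4 = 16
Irby → Tarn → Pirton → Ulver: 8+1+4 = 13
Cheapest is Irby → Tarn → Pirton → Ulver at 13 km.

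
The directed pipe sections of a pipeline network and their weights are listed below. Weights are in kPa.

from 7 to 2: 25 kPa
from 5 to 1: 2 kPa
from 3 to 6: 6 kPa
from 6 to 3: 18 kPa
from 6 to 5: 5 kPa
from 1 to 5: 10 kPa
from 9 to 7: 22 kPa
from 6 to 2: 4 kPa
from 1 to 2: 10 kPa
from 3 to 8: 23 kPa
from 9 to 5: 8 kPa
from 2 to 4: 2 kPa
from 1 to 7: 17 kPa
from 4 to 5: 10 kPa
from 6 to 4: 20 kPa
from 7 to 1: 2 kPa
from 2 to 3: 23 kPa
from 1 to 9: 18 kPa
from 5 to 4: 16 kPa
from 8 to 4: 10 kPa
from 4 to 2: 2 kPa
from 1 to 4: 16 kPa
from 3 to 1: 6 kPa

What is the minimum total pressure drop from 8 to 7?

39 kPa

Enumerating some paths:
8 → 4 → 2 → 3 → 6 → 5 → 1 → 7: 10+2+23+6+5+2+17 = 65
8 → 4 → 5 → 1 → 7: 10+10+2+17 = 39
8 → 4 → 2 → 3 → 1 → 7: 10+2+23+6+17 = 58
8 → 4 → 5 → 1 → 9 → 7: 10+10+2+18+22 = 62
Cheapest is 8 → 4 → 5 → 1 → 7 at 39 kPa.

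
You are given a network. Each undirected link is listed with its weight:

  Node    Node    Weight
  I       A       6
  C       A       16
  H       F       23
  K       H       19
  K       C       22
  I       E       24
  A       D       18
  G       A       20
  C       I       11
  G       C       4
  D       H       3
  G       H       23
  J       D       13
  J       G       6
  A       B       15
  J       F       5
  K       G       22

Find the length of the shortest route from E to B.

Shortest distances from E:
E: 0
I: 24  (via E)
A: 30  (via I)
C: 35  (via I)
G: 39  (via C)
B: 45  (via A)
Shortest route: E → I → A → B = 45.

45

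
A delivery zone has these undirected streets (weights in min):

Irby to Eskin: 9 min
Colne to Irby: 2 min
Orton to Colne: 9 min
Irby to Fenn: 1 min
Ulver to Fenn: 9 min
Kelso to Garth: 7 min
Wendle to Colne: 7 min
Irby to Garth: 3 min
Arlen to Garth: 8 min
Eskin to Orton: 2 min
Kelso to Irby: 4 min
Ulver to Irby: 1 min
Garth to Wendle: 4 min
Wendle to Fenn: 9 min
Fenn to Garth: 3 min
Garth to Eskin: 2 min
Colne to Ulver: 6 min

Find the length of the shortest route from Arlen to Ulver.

12 min

Candidate routes:
Arlen–Garth–Fenn–Irby–Ulver: 8+3+1+1 = 13
Arlen–Garth–Irby–Ulver: 8+3+1 = 12
The minimum is 12 min via Arlen–Garth–Irby–Ulver.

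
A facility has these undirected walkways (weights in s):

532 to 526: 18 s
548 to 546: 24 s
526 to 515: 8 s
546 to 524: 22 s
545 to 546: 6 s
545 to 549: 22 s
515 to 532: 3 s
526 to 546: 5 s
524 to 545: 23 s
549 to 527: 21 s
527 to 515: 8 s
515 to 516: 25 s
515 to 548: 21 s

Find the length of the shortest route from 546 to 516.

Enumerating some paths:
546 → 526 → 515 → 516: 5+8+25 = 38
546 → 548 → 515 → 516: 24+21+25 = 70
546 → 526 → 532 → 515 → 516: 5+18+3+25 = 51
Cheapest is 546 → 526 → 515 → 516 at 38 s.

38 s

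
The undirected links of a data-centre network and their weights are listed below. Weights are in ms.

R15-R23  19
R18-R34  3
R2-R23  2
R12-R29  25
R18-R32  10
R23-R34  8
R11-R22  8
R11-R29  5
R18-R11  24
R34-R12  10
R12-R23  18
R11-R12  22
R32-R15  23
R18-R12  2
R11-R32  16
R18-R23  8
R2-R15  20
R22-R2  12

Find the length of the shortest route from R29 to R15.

Candidate routes:
R29 → R12 → R18 → R23 → R15: 25+2+8+19 = 54
R29 → R11 → R32 → R15: 5+16+23 = 44
R29 → R11 → R22 → R2 → R15: 5+8+12+20 = 45
R29 → R11 → R22 → R2 → R23 → R15: 5+8+12+2+19 = 46
Cheapest is R29 → R11 → R32 → R15 at 44 ms.

44 ms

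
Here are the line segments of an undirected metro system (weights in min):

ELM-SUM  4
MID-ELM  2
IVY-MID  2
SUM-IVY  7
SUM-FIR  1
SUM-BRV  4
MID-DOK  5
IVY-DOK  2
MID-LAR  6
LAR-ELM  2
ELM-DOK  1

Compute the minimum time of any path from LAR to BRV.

Compare a few routes:
LAR–MID–ELM–SUM–BRV: 6+2+4+4 = 16
LAR–ELM–SUM–BRV: 2+4+4 = 10
LAR–ELM–DOK–IVY–SUM–BRV: 2+1+2+7+4 = 16
Cheapest is LAR–ELM–SUM–BRV at 10 min.

10 min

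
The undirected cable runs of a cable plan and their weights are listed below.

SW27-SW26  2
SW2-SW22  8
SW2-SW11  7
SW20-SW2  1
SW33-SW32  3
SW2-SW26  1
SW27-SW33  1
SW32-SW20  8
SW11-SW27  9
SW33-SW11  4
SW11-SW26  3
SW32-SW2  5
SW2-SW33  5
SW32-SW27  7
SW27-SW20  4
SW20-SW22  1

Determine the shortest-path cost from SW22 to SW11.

Running Dijkstra from SW22:
SW22: 0
SW20: 1  (via SW22)
SW2: 2  (via SW20)
SW26: 3  (via SW2)
SW27: 5  (via SW20)
SW33: 6  (via SW27)
SW11: 6  (via SW26)
Shortest route: SW22–SW20–SW2–SW26–SW11 = 6.

6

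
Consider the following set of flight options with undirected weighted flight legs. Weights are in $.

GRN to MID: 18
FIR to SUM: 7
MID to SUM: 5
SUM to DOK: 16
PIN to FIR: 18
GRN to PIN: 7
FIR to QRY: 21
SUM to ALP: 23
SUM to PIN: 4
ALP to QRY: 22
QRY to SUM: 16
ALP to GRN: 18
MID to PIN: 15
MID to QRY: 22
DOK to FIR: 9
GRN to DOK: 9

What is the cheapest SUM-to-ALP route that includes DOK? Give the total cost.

Shortest SUM→DOK: SUM–DOK = 16
Shortest DOK→ALP: DOK–GRN–ALP = 27
Total via DOK: 16 + 27 = $43.

$43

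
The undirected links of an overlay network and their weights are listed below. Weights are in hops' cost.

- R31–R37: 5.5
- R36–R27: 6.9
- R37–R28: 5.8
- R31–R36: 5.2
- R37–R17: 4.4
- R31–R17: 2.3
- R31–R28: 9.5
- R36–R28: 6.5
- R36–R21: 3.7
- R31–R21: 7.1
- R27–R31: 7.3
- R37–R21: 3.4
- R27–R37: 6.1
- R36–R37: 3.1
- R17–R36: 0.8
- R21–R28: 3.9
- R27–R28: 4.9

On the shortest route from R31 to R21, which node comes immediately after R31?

R17

Compare a few routes:
R31 - R36 - R21: 5.2+3.7 = 8.9
R31 - R21: 7.1 = 7.1
R31 - R17 - R36 - R21: 2.3+0.8+3.7 = 6.8
The minimum is 6.8 hops' cost via R31 - R17 - R36 - R21.
So from R31 the first move is to R17.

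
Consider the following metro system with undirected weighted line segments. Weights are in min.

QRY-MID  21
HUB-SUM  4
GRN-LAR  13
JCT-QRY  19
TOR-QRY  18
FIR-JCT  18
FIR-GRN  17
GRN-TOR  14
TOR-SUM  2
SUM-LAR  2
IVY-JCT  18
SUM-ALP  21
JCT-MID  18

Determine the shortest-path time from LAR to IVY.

59 min

Candidate routes:
LAR - GRN - FIR - JCT - IVY: 13+17+18+18 = 66
LAR - SUM - TOR - QRY - JCT - IVY: 2+2+18+19+18 = 59
Cheapest is LAR - SUM - TOR - QRY - JCT - IVY at 59 min.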